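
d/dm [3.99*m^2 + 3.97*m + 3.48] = 7.98*m + 3.97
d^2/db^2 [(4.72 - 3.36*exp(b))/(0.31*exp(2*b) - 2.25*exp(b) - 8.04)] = (-0.322896*exp(4*b) - 0.529231999999997*exp(3*b) - 60.123384*exp(2*b) + 131.733912*exp(b) - 302.580576)*exp(b)/(0.029791*exp(6*b) - 0.648675*exp(5*b) + 2.390193*exp(4*b) + 22.256775*exp(3*b) - 61.990812*exp(2*b) - 436.3308*exp(b) - 519.718464)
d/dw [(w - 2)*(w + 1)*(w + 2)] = 3*w^2 + 2*w - 4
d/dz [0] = 0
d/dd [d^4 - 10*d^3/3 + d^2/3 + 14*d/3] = 4*d^3 - 10*d^2 + 2*d/3 + 14/3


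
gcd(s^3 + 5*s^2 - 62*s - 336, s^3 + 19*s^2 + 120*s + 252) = s^2 + 13*s + 42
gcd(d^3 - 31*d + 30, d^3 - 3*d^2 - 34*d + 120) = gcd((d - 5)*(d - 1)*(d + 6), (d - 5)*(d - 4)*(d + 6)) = d^2 + d - 30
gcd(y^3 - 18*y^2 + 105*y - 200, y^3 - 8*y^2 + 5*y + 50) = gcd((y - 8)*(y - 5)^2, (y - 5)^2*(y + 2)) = y^2 - 10*y + 25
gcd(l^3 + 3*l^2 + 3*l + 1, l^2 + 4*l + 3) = l + 1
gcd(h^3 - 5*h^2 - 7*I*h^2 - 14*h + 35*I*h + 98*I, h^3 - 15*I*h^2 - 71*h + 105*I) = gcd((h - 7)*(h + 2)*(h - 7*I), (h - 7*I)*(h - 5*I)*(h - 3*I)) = h - 7*I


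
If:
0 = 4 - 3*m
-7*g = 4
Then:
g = -4/7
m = 4/3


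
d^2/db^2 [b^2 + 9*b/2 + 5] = 2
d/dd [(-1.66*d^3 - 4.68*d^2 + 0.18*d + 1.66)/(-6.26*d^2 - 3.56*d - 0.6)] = (10.3916*d^4 + 11.8192*d^3 + 20.7756*d^2 + 26.3992*d + 5.8016)/(39.1876*d^4 + 44.5712*d^3 + 20.1856*d^2 + 4.272*d + 0.36)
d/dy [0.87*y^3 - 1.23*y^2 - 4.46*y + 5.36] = 2.61*y^2 - 2.46*y - 4.46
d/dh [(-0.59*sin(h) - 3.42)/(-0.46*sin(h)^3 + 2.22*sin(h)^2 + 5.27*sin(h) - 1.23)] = (-0.5428*sin(h)^3 - 3.4098*sin(h)^2 + 15.1848*sin(h) + 18.7491)*cos(h)/(0.2116*sin(h)^6 - 2.0424*sin(h)^5 + 0.080000000000001*sin(h)^4 + 24.5304*sin(h)^3 + 22.3117*sin(h)^2 - 12.9642*sin(h) + 1.5129)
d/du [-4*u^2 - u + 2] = -8*u - 1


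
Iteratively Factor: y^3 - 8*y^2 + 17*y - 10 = (y - 2)*(y^2 - 6*y + 5) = (y - 2)*(y - 1)*(y - 5)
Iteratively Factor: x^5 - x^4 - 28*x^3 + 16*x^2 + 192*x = (x + 4)*(x^4 - 5*x^3 - 8*x^2 + 48*x) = (x + 3)*(x + 4)*(x^3 - 8*x^2 + 16*x) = (x - 4)*(x + 3)*(x + 4)*(x^2 - 4*x) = x*(x - 4)*(x + 3)*(x + 4)*(x - 4)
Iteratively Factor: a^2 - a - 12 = (a - 4)*(a + 3)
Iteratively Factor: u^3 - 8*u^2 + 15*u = (u - 3)*(u^2 - 5*u) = u*(u - 3)*(u - 5)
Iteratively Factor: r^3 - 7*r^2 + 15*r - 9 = (r - 1)*(r^2 - 6*r + 9) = (r - 3)*(r - 1)*(r - 3)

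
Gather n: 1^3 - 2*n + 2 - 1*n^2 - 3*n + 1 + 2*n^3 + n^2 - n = 2*n^3 - 6*n + 4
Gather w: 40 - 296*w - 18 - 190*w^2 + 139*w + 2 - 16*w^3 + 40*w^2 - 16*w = -16*w^3 - 150*w^2 - 173*w + 24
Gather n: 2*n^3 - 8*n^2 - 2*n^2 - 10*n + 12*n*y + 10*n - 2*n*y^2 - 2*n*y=2*n^3 - 10*n^2 + n*(-2*y^2 + 10*y)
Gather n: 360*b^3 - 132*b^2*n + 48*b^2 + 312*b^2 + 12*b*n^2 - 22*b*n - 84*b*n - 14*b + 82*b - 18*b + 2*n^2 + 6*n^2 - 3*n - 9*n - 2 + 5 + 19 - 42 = 360*b^3 + 360*b^2 + 50*b + n^2*(12*b + 8) + n*(-132*b^2 - 106*b - 12) - 20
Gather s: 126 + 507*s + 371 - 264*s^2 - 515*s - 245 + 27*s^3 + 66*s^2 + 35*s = 27*s^3 - 198*s^2 + 27*s + 252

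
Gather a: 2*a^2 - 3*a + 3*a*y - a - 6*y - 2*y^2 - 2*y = 2*a^2 + a*(3*y - 4) - 2*y^2 - 8*y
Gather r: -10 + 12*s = 12*s - 10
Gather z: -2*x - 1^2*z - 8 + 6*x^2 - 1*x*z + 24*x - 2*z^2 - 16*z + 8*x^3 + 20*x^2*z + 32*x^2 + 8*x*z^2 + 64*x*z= 8*x^3 + 38*x^2 + 22*x + z^2*(8*x - 2) + z*(20*x^2 + 63*x - 17) - 8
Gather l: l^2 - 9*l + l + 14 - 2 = l^2 - 8*l + 12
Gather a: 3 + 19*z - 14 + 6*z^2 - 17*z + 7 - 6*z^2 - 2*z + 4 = 0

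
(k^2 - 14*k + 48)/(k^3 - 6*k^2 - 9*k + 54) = (k - 8)/(k^2 - 9)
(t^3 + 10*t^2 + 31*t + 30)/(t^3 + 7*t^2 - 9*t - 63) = (t^2 + 7*t + 10)/(t^2 + 4*t - 21)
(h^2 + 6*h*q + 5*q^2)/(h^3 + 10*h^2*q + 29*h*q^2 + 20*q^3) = 1/(h + 4*q)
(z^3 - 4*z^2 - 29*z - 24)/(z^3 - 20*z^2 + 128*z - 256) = (z^2 + 4*z + 3)/(z^2 - 12*z + 32)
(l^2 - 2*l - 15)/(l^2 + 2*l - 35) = (l + 3)/(l + 7)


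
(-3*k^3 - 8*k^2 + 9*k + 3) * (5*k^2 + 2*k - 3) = -15*k^5 - 46*k^4 + 38*k^3 + 57*k^2 - 21*k - 9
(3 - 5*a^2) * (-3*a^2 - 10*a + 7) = 15*a^4 + 50*a^3 - 44*a^2 - 30*a + 21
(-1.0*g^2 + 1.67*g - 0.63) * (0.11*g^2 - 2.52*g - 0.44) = -0.11*g^4 + 2.7037*g^3 - 3.8377*g^2 + 0.8528*g + 0.2772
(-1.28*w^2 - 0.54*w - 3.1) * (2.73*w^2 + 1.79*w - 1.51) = -3.4944*w^4 - 3.7654*w^3 - 7.4968*w^2 - 4.7336*w + 4.681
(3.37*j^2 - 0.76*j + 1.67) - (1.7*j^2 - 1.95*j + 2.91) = 1.67*j^2 + 1.19*j - 1.24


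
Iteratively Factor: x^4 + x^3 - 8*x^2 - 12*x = (x + 2)*(x^3 - x^2 - 6*x) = (x - 3)*(x + 2)*(x^2 + 2*x) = (x - 3)*(x + 2)^2*(x)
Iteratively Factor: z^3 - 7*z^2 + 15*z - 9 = (z - 3)*(z^2 - 4*z + 3) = (z - 3)*(z - 1)*(z - 3)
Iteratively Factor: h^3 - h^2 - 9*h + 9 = (h - 3)*(h^2 + 2*h - 3) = (h - 3)*(h - 1)*(h + 3)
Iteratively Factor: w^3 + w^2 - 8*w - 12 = (w + 2)*(w^2 - w - 6) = (w + 2)^2*(w - 3)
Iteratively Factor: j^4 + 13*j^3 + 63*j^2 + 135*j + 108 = (j + 3)*(j^3 + 10*j^2 + 33*j + 36) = (j + 3)^2*(j^2 + 7*j + 12) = (j + 3)^3*(j + 4)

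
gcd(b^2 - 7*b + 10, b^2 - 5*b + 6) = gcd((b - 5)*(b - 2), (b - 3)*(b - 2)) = b - 2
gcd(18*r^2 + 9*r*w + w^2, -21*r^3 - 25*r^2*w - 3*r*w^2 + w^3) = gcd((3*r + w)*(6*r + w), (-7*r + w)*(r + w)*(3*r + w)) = 3*r + w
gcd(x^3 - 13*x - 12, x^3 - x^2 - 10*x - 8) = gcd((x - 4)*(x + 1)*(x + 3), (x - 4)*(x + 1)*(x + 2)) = x^2 - 3*x - 4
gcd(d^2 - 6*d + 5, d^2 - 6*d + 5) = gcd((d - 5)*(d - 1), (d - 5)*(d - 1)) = d^2 - 6*d + 5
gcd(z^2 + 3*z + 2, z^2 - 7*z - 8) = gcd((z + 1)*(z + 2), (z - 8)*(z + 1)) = z + 1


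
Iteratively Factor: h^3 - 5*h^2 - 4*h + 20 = (h + 2)*(h^2 - 7*h + 10) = (h - 2)*(h + 2)*(h - 5)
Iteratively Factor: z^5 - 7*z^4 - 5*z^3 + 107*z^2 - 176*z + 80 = (z - 5)*(z^4 - 2*z^3 - 15*z^2 + 32*z - 16) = (z - 5)*(z - 4)*(z^3 + 2*z^2 - 7*z + 4) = (z - 5)*(z - 4)*(z - 1)*(z^2 + 3*z - 4) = (z - 5)*(z - 4)*(z - 1)^2*(z + 4)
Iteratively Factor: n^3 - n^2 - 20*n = (n - 5)*(n^2 + 4*n) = (n - 5)*(n + 4)*(n)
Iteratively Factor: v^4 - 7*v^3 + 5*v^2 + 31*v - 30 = (v - 1)*(v^3 - 6*v^2 - v + 30) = (v - 1)*(v + 2)*(v^2 - 8*v + 15) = (v - 3)*(v - 1)*(v + 2)*(v - 5)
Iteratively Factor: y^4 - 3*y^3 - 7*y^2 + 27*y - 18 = (y + 3)*(y^3 - 6*y^2 + 11*y - 6) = (y - 2)*(y + 3)*(y^2 - 4*y + 3) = (y - 2)*(y - 1)*(y + 3)*(y - 3)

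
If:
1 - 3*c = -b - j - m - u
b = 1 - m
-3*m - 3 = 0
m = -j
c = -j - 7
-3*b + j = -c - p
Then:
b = 2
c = -8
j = 1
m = -1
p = 13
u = -27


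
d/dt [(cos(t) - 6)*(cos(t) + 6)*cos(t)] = 3*(sin(t)^2 + 11)*sin(t)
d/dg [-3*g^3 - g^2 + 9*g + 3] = -9*g^2 - 2*g + 9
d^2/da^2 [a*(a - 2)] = 2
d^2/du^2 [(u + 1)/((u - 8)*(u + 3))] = 2*(u^3 + 3*u^2 + 57*u - 71)/(u^6 - 15*u^5 + 3*u^4 + 595*u^3 - 72*u^2 - 8640*u - 13824)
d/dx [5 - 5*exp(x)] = -5*exp(x)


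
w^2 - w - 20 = (w - 5)*(w + 4)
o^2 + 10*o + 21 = (o + 3)*(o + 7)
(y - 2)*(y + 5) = y^2 + 3*y - 10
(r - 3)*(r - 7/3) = r^2 - 16*r/3 + 7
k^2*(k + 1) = k^3 + k^2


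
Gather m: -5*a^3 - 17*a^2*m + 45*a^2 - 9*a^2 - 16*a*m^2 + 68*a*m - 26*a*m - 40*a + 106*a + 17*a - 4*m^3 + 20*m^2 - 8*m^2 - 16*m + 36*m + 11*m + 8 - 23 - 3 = -5*a^3 + 36*a^2 + 83*a - 4*m^3 + m^2*(12 - 16*a) + m*(-17*a^2 + 42*a + 31) - 18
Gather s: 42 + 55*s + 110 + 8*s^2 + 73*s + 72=8*s^2 + 128*s + 224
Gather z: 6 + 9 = 15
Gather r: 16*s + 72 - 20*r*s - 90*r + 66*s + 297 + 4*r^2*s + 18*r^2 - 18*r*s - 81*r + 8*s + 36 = r^2*(4*s + 18) + r*(-38*s - 171) + 90*s + 405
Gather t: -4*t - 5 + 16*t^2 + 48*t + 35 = 16*t^2 + 44*t + 30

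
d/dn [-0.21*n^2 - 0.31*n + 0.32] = -0.42*n - 0.31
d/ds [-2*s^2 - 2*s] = -4*s - 2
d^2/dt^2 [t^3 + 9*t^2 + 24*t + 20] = 6*t + 18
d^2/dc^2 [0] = 0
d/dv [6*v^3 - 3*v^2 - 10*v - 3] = 18*v^2 - 6*v - 10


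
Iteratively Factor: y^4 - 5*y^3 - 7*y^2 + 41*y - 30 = (y - 2)*(y^3 - 3*y^2 - 13*y + 15) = (y - 5)*(y - 2)*(y^2 + 2*y - 3) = (y - 5)*(y - 2)*(y - 1)*(y + 3)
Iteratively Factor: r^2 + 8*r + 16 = (r + 4)*(r + 4)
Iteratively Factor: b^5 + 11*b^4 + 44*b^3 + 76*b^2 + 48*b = (b + 2)*(b^4 + 9*b^3 + 26*b^2 + 24*b) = b*(b + 2)*(b^3 + 9*b^2 + 26*b + 24) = b*(b + 2)*(b + 4)*(b^2 + 5*b + 6) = b*(b + 2)^2*(b + 4)*(b + 3)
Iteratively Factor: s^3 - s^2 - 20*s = (s)*(s^2 - s - 20) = s*(s + 4)*(s - 5)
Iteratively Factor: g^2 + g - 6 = (g - 2)*(g + 3)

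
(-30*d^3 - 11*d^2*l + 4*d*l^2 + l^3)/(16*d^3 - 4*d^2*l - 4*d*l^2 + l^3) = (-15*d^2 + 2*d*l + l^2)/(8*d^2 - 6*d*l + l^2)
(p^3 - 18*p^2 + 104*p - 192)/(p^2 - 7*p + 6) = (p^2 - 12*p + 32)/(p - 1)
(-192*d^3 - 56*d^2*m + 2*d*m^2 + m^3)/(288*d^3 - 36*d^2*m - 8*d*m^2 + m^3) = (-4*d - m)/(6*d - m)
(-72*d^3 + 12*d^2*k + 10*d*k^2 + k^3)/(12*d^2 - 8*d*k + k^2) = (-36*d^2 - 12*d*k - k^2)/(6*d - k)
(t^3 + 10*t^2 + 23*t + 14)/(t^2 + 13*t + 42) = (t^2 + 3*t + 2)/(t + 6)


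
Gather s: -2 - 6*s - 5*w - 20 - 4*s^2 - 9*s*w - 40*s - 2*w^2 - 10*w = -4*s^2 + s*(-9*w - 46) - 2*w^2 - 15*w - 22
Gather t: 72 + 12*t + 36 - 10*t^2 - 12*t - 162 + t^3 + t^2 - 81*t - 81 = t^3 - 9*t^2 - 81*t - 135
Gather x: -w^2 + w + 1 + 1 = -w^2 + w + 2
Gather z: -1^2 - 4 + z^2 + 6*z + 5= z^2 + 6*z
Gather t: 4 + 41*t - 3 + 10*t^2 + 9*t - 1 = 10*t^2 + 50*t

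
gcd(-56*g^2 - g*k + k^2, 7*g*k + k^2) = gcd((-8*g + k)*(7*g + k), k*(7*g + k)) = 7*g + k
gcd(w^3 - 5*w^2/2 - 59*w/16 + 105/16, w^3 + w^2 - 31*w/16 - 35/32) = w^2 + w/2 - 35/16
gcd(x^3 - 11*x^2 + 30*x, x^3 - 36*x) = x^2 - 6*x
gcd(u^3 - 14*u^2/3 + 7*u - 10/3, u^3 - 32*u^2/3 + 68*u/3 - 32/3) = u - 2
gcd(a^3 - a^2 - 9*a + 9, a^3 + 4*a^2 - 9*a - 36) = a^2 - 9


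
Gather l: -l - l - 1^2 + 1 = -2*l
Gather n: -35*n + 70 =70 - 35*n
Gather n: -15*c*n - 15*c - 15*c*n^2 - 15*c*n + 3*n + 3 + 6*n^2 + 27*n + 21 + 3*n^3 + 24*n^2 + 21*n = -15*c + 3*n^3 + n^2*(30 - 15*c) + n*(51 - 30*c) + 24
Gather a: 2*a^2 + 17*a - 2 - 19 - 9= 2*a^2 + 17*a - 30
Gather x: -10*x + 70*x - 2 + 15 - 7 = 60*x + 6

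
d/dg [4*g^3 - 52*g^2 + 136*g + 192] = 12*g^2 - 104*g + 136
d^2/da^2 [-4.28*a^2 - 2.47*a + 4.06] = -8.56000000000000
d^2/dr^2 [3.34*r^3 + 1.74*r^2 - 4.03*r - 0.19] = 20.04*r + 3.48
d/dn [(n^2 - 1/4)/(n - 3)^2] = -6*n/(n - 3)^3 + 1/(2*(n - 3)^3)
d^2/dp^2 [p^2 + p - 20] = 2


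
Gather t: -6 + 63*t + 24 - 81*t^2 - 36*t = -81*t^2 + 27*t + 18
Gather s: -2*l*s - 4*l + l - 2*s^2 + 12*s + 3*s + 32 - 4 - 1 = -3*l - 2*s^2 + s*(15 - 2*l) + 27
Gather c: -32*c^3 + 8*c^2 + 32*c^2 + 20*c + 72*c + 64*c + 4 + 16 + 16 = -32*c^3 + 40*c^2 + 156*c + 36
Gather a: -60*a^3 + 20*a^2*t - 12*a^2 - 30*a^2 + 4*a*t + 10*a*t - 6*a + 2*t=-60*a^3 + a^2*(20*t - 42) + a*(14*t - 6) + 2*t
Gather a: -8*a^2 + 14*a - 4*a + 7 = -8*a^2 + 10*a + 7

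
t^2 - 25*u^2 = (t - 5*u)*(t + 5*u)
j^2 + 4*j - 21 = (j - 3)*(j + 7)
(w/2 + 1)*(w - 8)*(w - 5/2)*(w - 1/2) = w^4/2 - 9*w^3/2 + 13*w^2/8 + 81*w/4 - 10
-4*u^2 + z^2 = (-2*u + z)*(2*u + z)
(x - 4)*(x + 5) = x^2 + x - 20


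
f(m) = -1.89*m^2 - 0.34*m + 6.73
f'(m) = -3.78*m - 0.34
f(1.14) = 3.89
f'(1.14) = -4.65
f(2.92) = -10.38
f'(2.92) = -11.38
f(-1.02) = 5.11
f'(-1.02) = 3.52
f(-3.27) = -12.37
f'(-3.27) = 12.02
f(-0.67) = 6.11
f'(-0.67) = 2.19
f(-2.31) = -2.57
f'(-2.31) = 8.39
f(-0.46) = 6.49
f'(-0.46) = 1.40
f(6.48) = -74.84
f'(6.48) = -24.83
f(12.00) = -269.51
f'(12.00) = -45.70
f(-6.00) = -59.27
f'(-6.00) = 22.34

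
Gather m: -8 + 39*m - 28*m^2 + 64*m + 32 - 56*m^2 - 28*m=-84*m^2 + 75*m + 24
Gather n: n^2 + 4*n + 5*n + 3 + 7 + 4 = n^2 + 9*n + 14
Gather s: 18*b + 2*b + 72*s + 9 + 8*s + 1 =20*b + 80*s + 10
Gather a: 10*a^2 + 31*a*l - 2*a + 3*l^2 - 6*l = 10*a^2 + a*(31*l - 2) + 3*l^2 - 6*l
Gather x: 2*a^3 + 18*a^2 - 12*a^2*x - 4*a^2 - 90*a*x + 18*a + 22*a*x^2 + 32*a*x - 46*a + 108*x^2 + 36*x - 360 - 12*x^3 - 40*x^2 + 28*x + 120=2*a^3 + 14*a^2 - 28*a - 12*x^3 + x^2*(22*a + 68) + x*(-12*a^2 - 58*a + 64) - 240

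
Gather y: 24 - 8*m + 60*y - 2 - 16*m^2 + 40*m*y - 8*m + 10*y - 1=-16*m^2 - 16*m + y*(40*m + 70) + 21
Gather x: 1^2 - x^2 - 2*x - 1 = -x^2 - 2*x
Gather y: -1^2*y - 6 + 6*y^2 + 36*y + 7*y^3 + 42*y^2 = 7*y^3 + 48*y^2 + 35*y - 6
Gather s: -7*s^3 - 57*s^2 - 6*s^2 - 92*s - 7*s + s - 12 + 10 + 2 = -7*s^3 - 63*s^2 - 98*s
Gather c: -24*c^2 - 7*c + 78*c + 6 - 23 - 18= -24*c^2 + 71*c - 35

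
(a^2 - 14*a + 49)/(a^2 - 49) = (a - 7)/(a + 7)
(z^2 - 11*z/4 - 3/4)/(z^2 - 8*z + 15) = (z + 1/4)/(z - 5)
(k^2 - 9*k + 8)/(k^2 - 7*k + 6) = (k - 8)/(k - 6)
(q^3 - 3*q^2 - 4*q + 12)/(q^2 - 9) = (q^2 - 4)/(q + 3)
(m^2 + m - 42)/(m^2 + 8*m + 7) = (m - 6)/(m + 1)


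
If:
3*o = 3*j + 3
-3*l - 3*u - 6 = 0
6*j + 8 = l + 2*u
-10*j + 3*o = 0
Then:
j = 3/7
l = -102/7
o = 10/7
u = 88/7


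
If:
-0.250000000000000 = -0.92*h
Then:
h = 0.27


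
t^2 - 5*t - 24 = (t - 8)*(t + 3)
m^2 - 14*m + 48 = (m - 8)*(m - 6)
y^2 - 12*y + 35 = (y - 7)*(y - 5)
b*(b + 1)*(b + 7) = b^3 + 8*b^2 + 7*b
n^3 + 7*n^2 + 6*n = n*(n + 1)*(n + 6)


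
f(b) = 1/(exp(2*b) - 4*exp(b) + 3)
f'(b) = (-2*exp(2*b) + 4*exp(b))/(exp(2*b) - 4*exp(b) + 3)^2 = 2*(2 - exp(b))*exp(b)/(exp(2*b) - 4*exp(b) + 3)^2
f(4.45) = 0.00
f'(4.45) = -0.00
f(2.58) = 0.01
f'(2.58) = -0.02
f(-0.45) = 1.17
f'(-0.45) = 2.37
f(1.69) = 0.09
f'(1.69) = -0.32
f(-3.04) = 0.36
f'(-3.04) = 0.02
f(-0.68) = 0.81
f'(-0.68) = 1.00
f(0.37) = -1.44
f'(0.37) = 3.31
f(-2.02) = 0.40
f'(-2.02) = 0.08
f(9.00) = 0.00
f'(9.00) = 0.00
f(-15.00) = 0.33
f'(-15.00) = 0.00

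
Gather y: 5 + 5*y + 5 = 5*y + 10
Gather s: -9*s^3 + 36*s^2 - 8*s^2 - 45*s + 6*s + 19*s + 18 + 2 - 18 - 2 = -9*s^3 + 28*s^2 - 20*s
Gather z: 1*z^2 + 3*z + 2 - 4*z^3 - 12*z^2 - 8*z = -4*z^3 - 11*z^2 - 5*z + 2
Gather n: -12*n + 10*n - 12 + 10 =-2*n - 2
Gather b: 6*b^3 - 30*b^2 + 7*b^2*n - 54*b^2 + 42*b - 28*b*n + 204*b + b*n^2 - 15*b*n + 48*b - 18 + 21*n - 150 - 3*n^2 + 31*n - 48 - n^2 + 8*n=6*b^3 + b^2*(7*n - 84) + b*(n^2 - 43*n + 294) - 4*n^2 + 60*n - 216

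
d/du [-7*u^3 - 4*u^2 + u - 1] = -21*u^2 - 8*u + 1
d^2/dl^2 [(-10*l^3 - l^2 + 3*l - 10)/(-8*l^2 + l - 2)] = 4*(-167*l^3 + 906*l^2 + 12*l - 76)/(512*l^6 - 192*l^5 + 408*l^4 - 97*l^3 + 102*l^2 - 12*l + 8)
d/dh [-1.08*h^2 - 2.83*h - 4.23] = -2.16*h - 2.83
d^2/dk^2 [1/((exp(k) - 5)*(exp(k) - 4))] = (4*exp(3*k) - 27*exp(2*k) + exp(k) + 180)*exp(k)/(exp(6*k) - 27*exp(5*k) + 303*exp(4*k) - 1809*exp(3*k) + 6060*exp(2*k) - 10800*exp(k) + 8000)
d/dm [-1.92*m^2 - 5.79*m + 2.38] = -3.84*m - 5.79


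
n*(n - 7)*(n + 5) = n^3 - 2*n^2 - 35*n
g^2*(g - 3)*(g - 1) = g^4 - 4*g^3 + 3*g^2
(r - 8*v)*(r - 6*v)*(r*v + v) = r^3*v - 14*r^2*v^2 + r^2*v + 48*r*v^3 - 14*r*v^2 + 48*v^3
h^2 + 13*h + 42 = (h + 6)*(h + 7)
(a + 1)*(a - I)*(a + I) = a^3 + a^2 + a + 1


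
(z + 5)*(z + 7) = z^2 + 12*z + 35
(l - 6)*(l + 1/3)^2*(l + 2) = l^4 - 10*l^3/3 - 131*l^2/9 - 76*l/9 - 4/3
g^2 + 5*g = g*(g + 5)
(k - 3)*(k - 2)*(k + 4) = k^3 - k^2 - 14*k + 24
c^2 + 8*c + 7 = (c + 1)*(c + 7)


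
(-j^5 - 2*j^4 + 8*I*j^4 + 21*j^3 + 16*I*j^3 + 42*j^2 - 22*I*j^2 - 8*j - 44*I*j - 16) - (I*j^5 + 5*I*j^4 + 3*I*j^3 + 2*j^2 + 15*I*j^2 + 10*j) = -j^5 - I*j^5 - 2*j^4 + 3*I*j^4 + 21*j^3 + 13*I*j^3 + 40*j^2 - 37*I*j^2 - 18*j - 44*I*j - 16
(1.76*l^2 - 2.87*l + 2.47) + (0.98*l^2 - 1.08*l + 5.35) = 2.74*l^2 - 3.95*l + 7.82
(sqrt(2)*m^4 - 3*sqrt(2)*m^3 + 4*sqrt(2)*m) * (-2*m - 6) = -2*sqrt(2)*m^5 + 18*sqrt(2)*m^3 - 8*sqrt(2)*m^2 - 24*sqrt(2)*m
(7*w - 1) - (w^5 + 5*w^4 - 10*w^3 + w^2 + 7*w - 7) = -w^5 - 5*w^4 + 10*w^3 - w^2 + 6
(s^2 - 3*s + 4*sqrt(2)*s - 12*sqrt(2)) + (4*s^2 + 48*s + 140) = 5*s^2 + 4*sqrt(2)*s + 45*s - 12*sqrt(2) + 140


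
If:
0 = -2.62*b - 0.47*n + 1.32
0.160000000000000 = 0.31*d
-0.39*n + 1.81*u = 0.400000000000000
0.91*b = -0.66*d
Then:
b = -0.37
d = 0.52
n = 4.90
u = 1.28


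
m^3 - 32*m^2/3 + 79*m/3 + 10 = (m - 6)*(m - 5)*(m + 1/3)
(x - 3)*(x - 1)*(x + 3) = x^3 - x^2 - 9*x + 9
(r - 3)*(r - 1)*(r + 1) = r^3 - 3*r^2 - r + 3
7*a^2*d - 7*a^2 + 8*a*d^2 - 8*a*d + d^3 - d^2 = (a + d)*(7*a + d)*(d - 1)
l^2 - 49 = (l - 7)*(l + 7)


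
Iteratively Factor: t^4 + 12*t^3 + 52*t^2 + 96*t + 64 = (t + 2)*(t^3 + 10*t^2 + 32*t + 32) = (t + 2)*(t + 4)*(t^2 + 6*t + 8) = (t + 2)*(t + 4)^2*(t + 2)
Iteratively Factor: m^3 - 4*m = (m)*(m^2 - 4) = m*(m - 2)*(m + 2)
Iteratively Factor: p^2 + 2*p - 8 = (p + 4)*(p - 2)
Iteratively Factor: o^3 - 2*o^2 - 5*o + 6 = (o - 1)*(o^2 - o - 6) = (o - 1)*(o + 2)*(o - 3)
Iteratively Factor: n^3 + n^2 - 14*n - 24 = (n + 3)*(n^2 - 2*n - 8) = (n - 4)*(n + 3)*(n + 2)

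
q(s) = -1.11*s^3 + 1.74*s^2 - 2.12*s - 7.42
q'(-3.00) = -42.53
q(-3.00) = 44.57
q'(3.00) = -21.65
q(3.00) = -28.09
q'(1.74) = -6.15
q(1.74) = -11.69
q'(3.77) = -36.33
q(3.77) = -50.16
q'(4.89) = -64.73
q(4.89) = -105.97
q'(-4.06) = -71.14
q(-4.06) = 104.15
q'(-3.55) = -56.44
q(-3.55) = 71.69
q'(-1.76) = -18.56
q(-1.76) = 7.75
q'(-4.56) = -87.23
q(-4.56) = 143.68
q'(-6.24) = -153.50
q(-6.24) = 343.26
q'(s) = -3.33*s^2 + 3.48*s - 2.12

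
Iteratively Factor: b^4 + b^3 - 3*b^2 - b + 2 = (b + 1)*(b^3 - 3*b + 2) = (b + 1)*(b + 2)*(b^2 - 2*b + 1) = (b - 1)*(b + 1)*(b + 2)*(b - 1)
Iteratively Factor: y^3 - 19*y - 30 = (y + 2)*(y^2 - 2*y - 15) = (y - 5)*(y + 2)*(y + 3)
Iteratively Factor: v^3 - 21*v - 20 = (v + 1)*(v^2 - v - 20) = (v + 1)*(v + 4)*(v - 5)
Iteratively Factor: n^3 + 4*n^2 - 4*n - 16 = (n - 2)*(n^2 + 6*n + 8) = (n - 2)*(n + 2)*(n + 4)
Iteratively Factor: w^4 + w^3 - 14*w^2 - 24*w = (w)*(w^3 + w^2 - 14*w - 24) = w*(w + 2)*(w^2 - w - 12) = w*(w + 2)*(w + 3)*(w - 4)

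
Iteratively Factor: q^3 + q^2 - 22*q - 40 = (q - 5)*(q^2 + 6*q + 8) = (q - 5)*(q + 4)*(q + 2)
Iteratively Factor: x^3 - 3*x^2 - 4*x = (x)*(x^2 - 3*x - 4) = x*(x + 1)*(x - 4)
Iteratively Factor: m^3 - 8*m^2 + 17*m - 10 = (m - 1)*(m^2 - 7*m + 10) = (m - 5)*(m - 1)*(m - 2)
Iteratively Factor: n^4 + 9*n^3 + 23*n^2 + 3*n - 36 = (n - 1)*(n^3 + 10*n^2 + 33*n + 36) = (n - 1)*(n + 3)*(n^2 + 7*n + 12) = (n - 1)*(n + 3)^2*(n + 4)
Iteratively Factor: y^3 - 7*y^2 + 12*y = (y - 4)*(y^2 - 3*y) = (y - 4)*(y - 3)*(y)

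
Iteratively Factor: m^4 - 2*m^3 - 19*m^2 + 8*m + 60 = (m + 2)*(m^3 - 4*m^2 - 11*m + 30) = (m - 2)*(m + 2)*(m^2 - 2*m - 15) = (m - 5)*(m - 2)*(m + 2)*(m + 3)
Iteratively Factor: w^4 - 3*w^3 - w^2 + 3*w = (w)*(w^3 - 3*w^2 - w + 3) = w*(w + 1)*(w^2 - 4*w + 3) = w*(w - 3)*(w + 1)*(w - 1)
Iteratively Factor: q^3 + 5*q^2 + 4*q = (q + 4)*(q^2 + q) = (q + 1)*(q + 4)*(q)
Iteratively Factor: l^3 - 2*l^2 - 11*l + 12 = (l - 4)*(l^2 + 2*l - 3) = (l - 4)*(l - 1)*(l + 3)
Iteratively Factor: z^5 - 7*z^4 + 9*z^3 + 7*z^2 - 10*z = (z - 1)*(z^4 - 6*z^3 + 3*z^2 + 10*z) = (z - 1)*(z + 1)*(z^3 - 7*z^2 + 10*z) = (z - 2)*(z - 1)*(z + 1)*(z^2 - 5*z) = (z - 5)*(z - 2)*(z - 1)*(z + 1)*(z)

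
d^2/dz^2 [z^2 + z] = 2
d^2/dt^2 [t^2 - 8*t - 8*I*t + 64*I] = 2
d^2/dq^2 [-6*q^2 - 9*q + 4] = -12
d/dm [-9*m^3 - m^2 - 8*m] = -27*m^2 - 2*m - 8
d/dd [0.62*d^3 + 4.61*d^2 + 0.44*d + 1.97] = 1.86*d^2 + 9.22*d + 0.44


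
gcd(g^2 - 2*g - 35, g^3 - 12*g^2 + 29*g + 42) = g - 7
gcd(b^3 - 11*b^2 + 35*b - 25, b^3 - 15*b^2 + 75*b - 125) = b^2 - 10*b + 25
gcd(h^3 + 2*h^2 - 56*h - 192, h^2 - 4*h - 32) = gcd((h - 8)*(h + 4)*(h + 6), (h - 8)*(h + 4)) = h^2 - 4*h - 32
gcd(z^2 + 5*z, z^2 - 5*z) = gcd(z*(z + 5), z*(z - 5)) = z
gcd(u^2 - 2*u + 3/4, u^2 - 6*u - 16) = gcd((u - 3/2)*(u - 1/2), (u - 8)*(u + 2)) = 1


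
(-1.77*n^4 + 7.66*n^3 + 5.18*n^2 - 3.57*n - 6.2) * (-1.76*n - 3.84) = 3.1152*n^5 - 6.6848*n^4 - 38.5312*n^3 - 13.608*n^2 + 24.6208*n + 23.808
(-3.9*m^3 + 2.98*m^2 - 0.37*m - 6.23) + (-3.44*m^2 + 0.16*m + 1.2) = -3.9*m^3 - 0.46*m^2 - 0.21*m - 5.03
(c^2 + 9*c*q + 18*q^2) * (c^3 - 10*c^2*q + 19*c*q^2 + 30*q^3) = c^5 - c^4*q - 53*c^3*q^2 + 21*c^2*q^3 + 612*c*q^4 + 540*q^5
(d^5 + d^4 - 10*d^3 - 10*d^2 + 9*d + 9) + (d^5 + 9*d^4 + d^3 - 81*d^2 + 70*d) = 2*d^5 + 10*d^4 - 9*d^3 - 91*d^2 + 79*d + 9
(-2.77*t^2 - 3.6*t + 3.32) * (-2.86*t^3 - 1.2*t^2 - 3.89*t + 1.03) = 7.9222*t^5 + 13.62*t^4 + 5.6001*t^3 + 7.1669*t^2 - 16.6228*t + 3.4196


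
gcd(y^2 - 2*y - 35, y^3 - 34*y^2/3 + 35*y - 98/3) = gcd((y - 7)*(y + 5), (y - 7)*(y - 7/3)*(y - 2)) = y - 7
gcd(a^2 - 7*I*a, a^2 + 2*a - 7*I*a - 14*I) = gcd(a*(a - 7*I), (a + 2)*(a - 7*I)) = a - 7*I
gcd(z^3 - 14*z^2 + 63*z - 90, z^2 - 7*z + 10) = z - 5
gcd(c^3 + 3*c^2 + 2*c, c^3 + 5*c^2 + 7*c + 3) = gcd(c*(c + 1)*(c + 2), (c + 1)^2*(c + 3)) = c + 1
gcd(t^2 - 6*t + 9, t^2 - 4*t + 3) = t - 3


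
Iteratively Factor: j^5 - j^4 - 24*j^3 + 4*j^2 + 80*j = (j + 2)*(j^4 - 3*j^3 - 18*j^2 + 40*j) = (j - 5)*(j + 2)*(j^3 + 2*j^2 - 8*j) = (j - 5)*(j + 2)*(j + 4)*(j^2 - 2*j) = j*(j - 5)*(j + 2)*(j + 4)*(j - 2)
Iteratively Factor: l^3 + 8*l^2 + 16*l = (l + 4)*(l^2 + 4*l) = (l + 4)^2*(l)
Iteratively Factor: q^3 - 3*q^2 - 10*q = (q)*(q^2 - 3*q - 10) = q*(q + 2)*(q - 5)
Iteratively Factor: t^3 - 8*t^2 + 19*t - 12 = (t - 1)*(t^2 - 7*t + 12) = (t - 3)*(t - 1)*(t - 4)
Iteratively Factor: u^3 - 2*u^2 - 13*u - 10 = (u + 1)*(u^2 - 3*u - 10) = (u + 1)*(u + 2)*(u - 5)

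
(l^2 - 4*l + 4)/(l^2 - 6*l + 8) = (l - 2)/(l - 4)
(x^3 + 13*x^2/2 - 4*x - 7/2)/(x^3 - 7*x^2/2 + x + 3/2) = (x + 7)/(x - 3)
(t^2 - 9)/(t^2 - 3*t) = (t + 3)/t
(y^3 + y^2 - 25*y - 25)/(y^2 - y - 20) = (y^2 + 6*y + 5)/(y + 4)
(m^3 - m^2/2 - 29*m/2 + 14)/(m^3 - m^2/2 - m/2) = (2*m^2 + m - 28)/(m*(2*m + 1))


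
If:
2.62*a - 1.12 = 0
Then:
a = 0.43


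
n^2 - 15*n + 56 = (n - 8)*(n - 7)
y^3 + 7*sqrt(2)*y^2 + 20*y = y*(y + 2*sqrt(2))*(y + 5*sqrt(2))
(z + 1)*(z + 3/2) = z^2 + 5*z/2 + 3/2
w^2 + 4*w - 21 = (w - 3)*(w + 7)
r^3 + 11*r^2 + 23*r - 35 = (r - 1)*(r + 5)*(r + 7)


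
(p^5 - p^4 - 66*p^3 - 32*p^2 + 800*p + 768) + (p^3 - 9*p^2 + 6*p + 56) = p^5 - p^4 - 65*p^3 - 41*p^2 + 806*p + 824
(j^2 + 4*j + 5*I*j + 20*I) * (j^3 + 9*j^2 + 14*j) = j^5 + 13*j^4 + 5*I*j^4 + 50*j^3 + 65*I*j^3 + 56*j^2 + 250*I*j^2 + 280*I*j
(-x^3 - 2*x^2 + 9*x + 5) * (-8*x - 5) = 8*x^4 + 21*x^3 - 62*x^2 - 85*x - 25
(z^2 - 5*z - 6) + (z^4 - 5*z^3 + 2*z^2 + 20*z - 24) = z^4 - 5*z^3 + 3*z^2 + 15*z - 30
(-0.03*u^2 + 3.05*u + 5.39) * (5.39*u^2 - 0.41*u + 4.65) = -0.1617*u^4 + 16.4518*u^3 + 27.6621*u^2 + 11.9726*u + 25.0635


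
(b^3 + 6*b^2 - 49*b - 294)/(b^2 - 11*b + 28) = (b^2 + 13*b + 42)/(b - 4)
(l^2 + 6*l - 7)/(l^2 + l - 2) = (l + 7)/(l + 2)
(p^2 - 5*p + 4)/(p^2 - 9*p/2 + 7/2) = 2*(p - 4)/(2*p - 7)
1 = 1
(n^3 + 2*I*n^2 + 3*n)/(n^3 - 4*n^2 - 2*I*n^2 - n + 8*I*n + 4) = n*(n + 3*I)/(n^2 - n*(4 + I) + 4*I)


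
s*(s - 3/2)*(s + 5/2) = s^3 + s^2 - 15*s/4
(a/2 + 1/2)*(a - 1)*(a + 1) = a^3/2 + a^2/2 - a/2 - 1/2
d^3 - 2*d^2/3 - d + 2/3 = (d - 1)*(d - 2/3)*(d + 1)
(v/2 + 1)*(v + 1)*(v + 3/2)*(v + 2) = v^4/2 + 13*v^3/4 + 31*v^2/4 + 8*v + 3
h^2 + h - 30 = (h - 5)*(h + 6)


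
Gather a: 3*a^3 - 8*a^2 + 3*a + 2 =3*a^3 - 8*a^2 + 3*a + 2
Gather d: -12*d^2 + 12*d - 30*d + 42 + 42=-12*d^2 - 18*d + 84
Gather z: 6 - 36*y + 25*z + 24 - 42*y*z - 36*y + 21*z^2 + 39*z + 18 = -72*y + 21*z^2 + z*(64 - 42*y) + 48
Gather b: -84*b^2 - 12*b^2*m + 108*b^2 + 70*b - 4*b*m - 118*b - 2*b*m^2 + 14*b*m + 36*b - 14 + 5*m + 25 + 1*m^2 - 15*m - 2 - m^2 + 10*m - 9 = b^2*(24 - 12*m) + b*(-2*m^2 + 10*m - 12)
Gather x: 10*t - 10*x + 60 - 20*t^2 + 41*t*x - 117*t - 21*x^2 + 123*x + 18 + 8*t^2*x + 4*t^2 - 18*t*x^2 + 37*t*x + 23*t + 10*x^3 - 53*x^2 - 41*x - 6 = -16*t^2 - 84*t + 10*x^3 + x^2*(-18*t - 74) + x*(8*t^2 + 78*t + 72) + 72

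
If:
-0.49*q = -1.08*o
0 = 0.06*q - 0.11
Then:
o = 0.83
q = 1.83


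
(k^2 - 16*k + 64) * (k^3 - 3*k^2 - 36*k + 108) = k^5 - 19*k^4 + 76*k^3 + 492*k^2 - 4032*k + 6912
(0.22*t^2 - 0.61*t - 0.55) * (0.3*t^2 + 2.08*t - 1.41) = 0.066*t^4 + 0.2746*t^3 - 1.744*t^2 - 0.2839*t + 0.7755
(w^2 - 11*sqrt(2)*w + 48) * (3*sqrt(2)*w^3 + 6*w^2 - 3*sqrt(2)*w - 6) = 3*sqrt(2)*w^5 - 60*w^4 + 75*sqrt(2)*w^3 + 348*w^2 - 78*sqrt(2)*w - 288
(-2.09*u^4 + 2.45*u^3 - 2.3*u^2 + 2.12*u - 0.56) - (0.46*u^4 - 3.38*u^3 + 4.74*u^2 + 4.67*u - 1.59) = -2.55*u^4 + 5.83*u^3 - 7.04*u^2 - 2.55*u + 1.03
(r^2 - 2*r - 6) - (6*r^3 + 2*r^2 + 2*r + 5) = -6*r^3 - r^2 - 4*r - 11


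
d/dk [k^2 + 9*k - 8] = 2*k + 9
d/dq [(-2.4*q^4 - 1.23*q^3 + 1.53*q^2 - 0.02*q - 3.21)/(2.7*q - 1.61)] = (-19.44*q^4 + 8.814*q^3 + 10.0719*q^2 - 4.9266*q + 8.6992)/(7.29*q^2 - 8.694*q + 2.5921)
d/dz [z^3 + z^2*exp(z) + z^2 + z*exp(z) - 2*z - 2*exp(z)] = z^2*exp(z) + 3*z^2 + 3*z*exp(z) + 2*z - exp(z) - 2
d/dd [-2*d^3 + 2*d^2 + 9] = 2*d*(2 - 3*d)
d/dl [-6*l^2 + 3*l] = 3 - 12*l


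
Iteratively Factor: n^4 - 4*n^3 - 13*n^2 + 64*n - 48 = (n - 1)*(n^3 - 3*n^2 - 16*n + 48) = (n - 4)*(n - 1)*(n^2 + n - 12) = (n - 4)*(n - 1)*(n + 4)*(n - 3)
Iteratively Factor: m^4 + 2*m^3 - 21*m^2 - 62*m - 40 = (m + 1)*(m^3 + m^2 - 22*m - 40) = (m - 5)*(m + 1)*(m^2 + 6*m + 8) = (m - 5)*(m + 1)*(m + 4)*(m + 2)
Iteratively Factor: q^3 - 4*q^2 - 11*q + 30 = (q + 3)*(q^2 - 7*q + 10) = (q - 5)*(q + 3)*(q - 2)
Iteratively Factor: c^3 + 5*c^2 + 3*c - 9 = (c + 3)*(c^2 + 2*c - 3) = (c + 3)^2*(c - 1)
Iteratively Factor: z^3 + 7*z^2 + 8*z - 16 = (z + 4)*(z^2 + 3*z - 4) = (z + 4)^2*(z - 1)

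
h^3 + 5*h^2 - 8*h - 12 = (h - 2)*(h + 1)*(h + 6)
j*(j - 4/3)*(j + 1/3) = j^3 - j^2 - 4*j/9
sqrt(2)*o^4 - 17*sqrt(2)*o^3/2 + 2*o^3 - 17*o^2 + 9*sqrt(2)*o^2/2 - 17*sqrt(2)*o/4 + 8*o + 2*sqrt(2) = (o - 8)*(o - 1/2)*(o + sqrt(2)/2)*(sqrt(2)*o + 1)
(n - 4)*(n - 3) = n^2 - 7*n + 12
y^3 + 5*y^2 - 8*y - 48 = (y - 3)*(y + 4)^2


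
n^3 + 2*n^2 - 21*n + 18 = (n - 3)*(n - 1)*(n + 6)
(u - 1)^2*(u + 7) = u^3 + 5*u^2 - 13*u + 7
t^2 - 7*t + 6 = (t - 6)*(t - 1)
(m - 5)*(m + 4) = m^2 - m - 20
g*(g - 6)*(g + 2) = g^3 - 4*g^2 - 12*g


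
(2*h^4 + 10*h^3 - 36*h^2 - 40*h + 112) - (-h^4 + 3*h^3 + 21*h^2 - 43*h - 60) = 3*h^4 + 7*h^3 - 57*h^2 + 3*h + 172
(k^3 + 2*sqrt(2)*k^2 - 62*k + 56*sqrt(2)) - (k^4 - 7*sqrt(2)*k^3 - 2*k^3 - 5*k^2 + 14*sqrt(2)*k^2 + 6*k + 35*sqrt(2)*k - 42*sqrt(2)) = -k^4 + 3*k^3 + 7*sqrt(2)*k^3 - 12*sqrt(2)*k^2 + 5*k^2 - 68*k - 35*sqrt(2)*k + 98*sqrt(2)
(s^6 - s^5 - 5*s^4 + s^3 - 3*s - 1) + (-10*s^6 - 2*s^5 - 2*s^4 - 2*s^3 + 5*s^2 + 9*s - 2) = -9*s^6 - 3*s^5 - 7*s^4 - s^3 + 5*s^2 + 6*s - 3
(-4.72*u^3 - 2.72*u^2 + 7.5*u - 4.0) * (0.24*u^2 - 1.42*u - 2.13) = -1.1328*u^5 + 6.0496*u^4 + 15.716*u^3 - 5.8164*u^2 - 10.295*u + 8.52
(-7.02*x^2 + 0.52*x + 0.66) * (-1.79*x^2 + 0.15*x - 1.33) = 12.5658*x^4 - 1.9838*x^3 + 8.2332*x^2 - 0.5926*x - 0.8778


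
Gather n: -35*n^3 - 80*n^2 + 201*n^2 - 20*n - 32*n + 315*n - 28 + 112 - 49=-35*n^3 + 121*n^2 + 263*n + 35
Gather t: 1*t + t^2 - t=t^2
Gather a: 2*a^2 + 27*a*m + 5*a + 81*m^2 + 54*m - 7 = 2*a^2 + a*(27*m + 5) + 81*m^2 + 54*m - 7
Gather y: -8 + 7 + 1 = 0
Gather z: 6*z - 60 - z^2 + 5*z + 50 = -z^2 + 11*z - 10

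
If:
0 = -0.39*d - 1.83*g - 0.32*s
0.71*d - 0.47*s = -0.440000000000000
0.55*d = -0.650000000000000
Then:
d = -1.18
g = 0.40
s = -0.85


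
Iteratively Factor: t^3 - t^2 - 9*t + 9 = (t + 3)*(t^2 - 4*t + 3) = (t - 3)*(t + 3)*(t - 1)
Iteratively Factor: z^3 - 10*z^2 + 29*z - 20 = (z - 4)*(z^2 - 6*z + 5) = (z - 4)*(z - 1)*(z - 5)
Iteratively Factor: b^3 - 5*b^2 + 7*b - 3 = (b - 3)*(b^2 - 2*b + 1) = (b - 3)*(b - 1)*(b - 1)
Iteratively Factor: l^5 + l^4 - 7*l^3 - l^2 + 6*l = (l)*(l^4 + l^3 - 7*l^2 - l + 6) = l*(l + 1)*(l^3 - 7*l + 6) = l*(l + 1)*(l + 3)*(l^2 - 3*l + 2) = l*(l - 1)*(l + 1)*(l + 3)*(l - 2)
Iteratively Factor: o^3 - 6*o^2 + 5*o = (o - 5)*(o^2 - o) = o*(o - 5)*(o - 1)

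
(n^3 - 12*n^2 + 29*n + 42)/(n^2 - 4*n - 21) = (n^2 - 5*n - 6)/(n + 3)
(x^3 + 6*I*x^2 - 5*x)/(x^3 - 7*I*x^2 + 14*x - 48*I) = x*(x^2 + 6*I*x - 5)/(x^3 - 7*I*x^2 + 14*x - 48*I)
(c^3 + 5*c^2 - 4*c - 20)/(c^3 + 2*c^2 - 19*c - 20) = (c^2 - 4)/(c^2 - 3*c - 4)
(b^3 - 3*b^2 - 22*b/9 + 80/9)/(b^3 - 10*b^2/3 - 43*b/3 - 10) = (3*b^2 - 14*b + 16)/(3*(b^2 - 5*b - 6))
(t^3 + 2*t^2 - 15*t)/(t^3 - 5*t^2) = (t^2 + 2*t - 15)/(t*(t - 5))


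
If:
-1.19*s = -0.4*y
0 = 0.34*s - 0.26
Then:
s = 0.76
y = 2.28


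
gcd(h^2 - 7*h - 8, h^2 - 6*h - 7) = h + 1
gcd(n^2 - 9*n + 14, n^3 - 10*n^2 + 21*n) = n - 7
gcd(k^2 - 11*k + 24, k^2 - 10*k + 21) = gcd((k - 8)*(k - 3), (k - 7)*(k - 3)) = k - 3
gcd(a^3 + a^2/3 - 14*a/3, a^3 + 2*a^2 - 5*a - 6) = a - 2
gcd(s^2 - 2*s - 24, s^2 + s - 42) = s - 6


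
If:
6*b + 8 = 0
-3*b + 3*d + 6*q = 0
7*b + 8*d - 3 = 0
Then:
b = -4/3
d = 37/24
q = -23/16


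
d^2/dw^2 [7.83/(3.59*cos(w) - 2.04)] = (100.913823*sin(w)^2 - 57.343788*cos(w) + 100.913823)/(3.59*cos(w) - 2.04)^3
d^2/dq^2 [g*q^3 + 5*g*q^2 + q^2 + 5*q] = 6*g*q + 10*g + 2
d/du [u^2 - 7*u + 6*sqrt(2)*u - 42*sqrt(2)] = 2*u - 7 + 6*sqrt(2)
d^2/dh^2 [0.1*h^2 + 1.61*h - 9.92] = 0.200000000000000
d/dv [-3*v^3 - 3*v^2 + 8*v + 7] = -9*v^2 - 6*v + 8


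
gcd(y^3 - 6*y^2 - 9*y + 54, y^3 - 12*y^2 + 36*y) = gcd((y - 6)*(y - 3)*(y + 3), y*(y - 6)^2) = y - 6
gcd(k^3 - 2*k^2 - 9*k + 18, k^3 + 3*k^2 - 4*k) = 1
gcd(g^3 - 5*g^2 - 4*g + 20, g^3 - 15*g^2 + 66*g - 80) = g^2 - 7*g + 10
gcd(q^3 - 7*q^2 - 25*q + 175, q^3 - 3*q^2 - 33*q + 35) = q^2 - 2*q - 35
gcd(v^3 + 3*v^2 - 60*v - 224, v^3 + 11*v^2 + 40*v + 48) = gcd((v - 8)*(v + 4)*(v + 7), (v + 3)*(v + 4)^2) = v + 4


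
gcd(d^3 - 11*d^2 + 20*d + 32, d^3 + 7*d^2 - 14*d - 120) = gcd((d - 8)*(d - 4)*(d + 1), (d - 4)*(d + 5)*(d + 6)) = d - 4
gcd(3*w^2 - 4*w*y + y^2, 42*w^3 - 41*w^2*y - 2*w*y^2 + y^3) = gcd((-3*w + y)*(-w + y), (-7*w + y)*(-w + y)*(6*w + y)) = -w + y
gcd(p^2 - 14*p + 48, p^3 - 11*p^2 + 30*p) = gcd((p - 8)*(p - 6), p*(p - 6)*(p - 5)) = p - 6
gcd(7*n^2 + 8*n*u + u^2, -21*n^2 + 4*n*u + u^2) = 7*n + u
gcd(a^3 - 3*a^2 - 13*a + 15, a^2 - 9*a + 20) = a - 5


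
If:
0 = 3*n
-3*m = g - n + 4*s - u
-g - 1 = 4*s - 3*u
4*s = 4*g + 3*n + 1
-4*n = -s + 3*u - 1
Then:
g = -3/16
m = 7/72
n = 0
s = 1/16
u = 17/48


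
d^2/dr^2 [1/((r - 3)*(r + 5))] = 2*((r - 3)^2 + (r - 3)*(r + 5) + (r + 5)^2)/((r - 3)^3*(r + 5)^3)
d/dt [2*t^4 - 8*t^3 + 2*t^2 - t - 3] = 8*t^3 - 24*t^2 + 4*t - 1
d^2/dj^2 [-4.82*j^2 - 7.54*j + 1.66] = -9.64000000000000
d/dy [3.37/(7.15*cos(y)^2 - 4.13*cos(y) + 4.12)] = (48.191*cos(y) - 13.9181)*sin(y)/(7.15*cos(y)^2 - 4.13*cos(y) + 4.12)^2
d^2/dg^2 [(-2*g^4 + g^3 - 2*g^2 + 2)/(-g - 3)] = 2*(6*g^4 + 47*g^3 + 99*g^2 - 27*g + 16)/(g^3 + 9*g^2 + 27*g + 27)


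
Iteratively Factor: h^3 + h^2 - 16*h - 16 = (h + 1)*(h^2 - 16) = (h + 1)*(h + 4)*(h - 4)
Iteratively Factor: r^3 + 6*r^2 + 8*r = (r + 2)*(r^2 + 4*r) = r*(r + 2)*(r + 4)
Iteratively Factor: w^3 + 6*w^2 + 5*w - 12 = (w + 4)*(w^2 + 2*w - 3) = (w + 3)*(w + 4)*(w - 1)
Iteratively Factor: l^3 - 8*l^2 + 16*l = (l)*(l^2 - 8*l + 16) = l*(l - 4)*(l - 4)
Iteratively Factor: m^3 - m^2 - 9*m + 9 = (m - 3)*(m^2 + 2*m - 3) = (m - 3)*(m + 3)*(m - 1)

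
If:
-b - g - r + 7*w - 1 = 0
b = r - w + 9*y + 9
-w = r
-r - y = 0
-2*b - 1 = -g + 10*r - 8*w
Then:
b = 248/5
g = -21/5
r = -29/5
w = 29/5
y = 29/5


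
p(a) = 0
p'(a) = 0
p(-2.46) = 0.00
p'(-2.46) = 0.00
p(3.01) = 0.00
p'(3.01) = 0.00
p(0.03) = 0.00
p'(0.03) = 0.00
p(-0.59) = 0.00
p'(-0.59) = 0.00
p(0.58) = 0.00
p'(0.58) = 0.00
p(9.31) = 0.00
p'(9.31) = 0.00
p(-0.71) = 0.00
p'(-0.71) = 0.00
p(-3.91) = 0.00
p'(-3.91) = 0.00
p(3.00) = 0.00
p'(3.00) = 0.00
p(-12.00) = 0.00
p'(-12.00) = 0.00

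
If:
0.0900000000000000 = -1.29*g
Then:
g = -0.07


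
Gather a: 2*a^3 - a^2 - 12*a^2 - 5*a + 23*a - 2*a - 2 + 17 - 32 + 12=2*a^3 - 13*a^2 + 16*a - 5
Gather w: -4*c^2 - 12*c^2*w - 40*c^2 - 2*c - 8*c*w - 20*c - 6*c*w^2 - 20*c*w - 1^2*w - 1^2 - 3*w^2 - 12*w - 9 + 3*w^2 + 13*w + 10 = -44*c^2 - 6*c*w^2 - 22*c + w*(-12*c^2 - 28*c)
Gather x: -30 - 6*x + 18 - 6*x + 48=36 - 12*x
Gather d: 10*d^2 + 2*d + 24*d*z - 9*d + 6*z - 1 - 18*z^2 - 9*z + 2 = 10*d^2 + d*(24*z - 7) - 18*z^2 - 3*z + 1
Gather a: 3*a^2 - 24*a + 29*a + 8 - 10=3*a^2 + 5*a - 2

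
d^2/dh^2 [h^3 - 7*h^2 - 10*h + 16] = 6*h - 14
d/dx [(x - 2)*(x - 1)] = 2*x - 3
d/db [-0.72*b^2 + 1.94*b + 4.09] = 1.94 - 1.44*b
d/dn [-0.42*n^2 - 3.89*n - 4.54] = -0.84*n - 3.89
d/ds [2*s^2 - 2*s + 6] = 4*s - 2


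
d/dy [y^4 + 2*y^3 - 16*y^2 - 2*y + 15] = 4*y^3 + 6*y^2 - 32*y - 2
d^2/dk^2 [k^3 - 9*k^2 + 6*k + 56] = 6*k - 18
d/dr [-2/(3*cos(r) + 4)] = -6*sin(r)/(3*cos(r) + 4)^2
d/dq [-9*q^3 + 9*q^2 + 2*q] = -27*q^2 + 18*q + 2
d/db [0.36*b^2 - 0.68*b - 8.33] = 0.72*b - 0.68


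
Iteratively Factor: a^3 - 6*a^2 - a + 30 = (a - 5)*(a^2 - a - 6) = (a - 5)*(a - 3)*(a + 2)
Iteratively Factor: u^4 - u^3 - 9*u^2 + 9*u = (u - 1)*(u^3 - 9*u) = u*(u - 1)*(u^2 - 9) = u*(u - 3)*(u - 1)*(u + 3)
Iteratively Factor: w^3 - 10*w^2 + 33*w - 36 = (w - 3)*(w^2 - 7*w + 12) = (w - 4)*(w - 3)*(w - 3)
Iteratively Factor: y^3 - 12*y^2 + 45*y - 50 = (y - 2)*(y^2 - 10*y + 25) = (y - 5)*(y - 2)*(y - 5)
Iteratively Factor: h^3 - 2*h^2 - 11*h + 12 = (h - 1)*(h^2 - h - 12) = (h - 1)*(h + 3)*(h - 4)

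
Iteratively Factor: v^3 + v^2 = (v)*(v^2 + v) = v^2*(v + 1)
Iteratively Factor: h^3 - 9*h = (h + 3)*(h^2 - 3*h) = h*(h + 3)*(h - 3)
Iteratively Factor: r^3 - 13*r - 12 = (r + 1)*(r^2 - r - 12) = (r + 1)*(r + 3)*(r - 4)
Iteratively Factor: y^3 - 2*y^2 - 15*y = (y)*(y^2 - 2*y - 15) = y*(y - 5)*(y + 3)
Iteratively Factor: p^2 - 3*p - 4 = (p - 4)*(p + 1)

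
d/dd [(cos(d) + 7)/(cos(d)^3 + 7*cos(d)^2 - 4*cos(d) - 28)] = sin(2*d)/((cos(d) - 2)^2*(cos(d) + 2)^2)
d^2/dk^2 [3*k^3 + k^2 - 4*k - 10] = 18*k + 2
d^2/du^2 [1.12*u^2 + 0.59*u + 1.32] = 2.24000000000000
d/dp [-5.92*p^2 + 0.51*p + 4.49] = 0.51 - 11.84*p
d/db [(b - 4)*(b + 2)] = 2*b - 2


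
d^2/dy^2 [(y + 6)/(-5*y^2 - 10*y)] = 2*(y*(y + 2)*(3*y + 8) - 4*(y + 1)^2*(y + 6))/(5*y^3*(y + 2)^3)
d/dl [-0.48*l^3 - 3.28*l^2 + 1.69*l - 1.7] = -1.44*l^2 - 6.56*l + 1.69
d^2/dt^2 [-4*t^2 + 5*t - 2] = -8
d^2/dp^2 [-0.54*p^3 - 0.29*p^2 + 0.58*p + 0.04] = -3.24*p - 0.58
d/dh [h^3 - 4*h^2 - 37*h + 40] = 3*h^2 - 8*h - 37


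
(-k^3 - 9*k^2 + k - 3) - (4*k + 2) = -k^3 - 9*k^2 - 3*k - 5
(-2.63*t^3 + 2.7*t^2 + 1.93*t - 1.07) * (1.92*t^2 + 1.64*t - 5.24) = -5.0496*t^5 + 0.870800000000001*t^4 + 21.9148*t^3 - 13.0372*t^2 - 11.868*t + 5.6068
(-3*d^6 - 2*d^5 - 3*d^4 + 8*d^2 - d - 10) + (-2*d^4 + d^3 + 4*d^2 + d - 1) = -3*d^6 - 2*d^5 - 5*d^4 + d^3 + 12*d^2 - 11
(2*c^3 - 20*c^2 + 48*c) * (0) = 0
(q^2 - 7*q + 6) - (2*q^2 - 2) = -q^2 - 7*q + 8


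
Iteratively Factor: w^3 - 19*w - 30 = (w + 2)*(w^2 - 2*w - 15) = (w - 5)*(w + 2)*(w + 3)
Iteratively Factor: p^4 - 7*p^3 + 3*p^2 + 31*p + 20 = (p + 1)*(p^3 - 8*p^2 + 11*p + 20) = (p - 5)*(p + 1)*(p^2 - 3*p - 4) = (p - 5)*(p - 4)*(p + 1)*(p + 1)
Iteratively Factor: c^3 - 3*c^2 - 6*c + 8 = (c - 1)*(c^2 - 2*c - 8) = (c - 1)*(c + 2)*(c - 4)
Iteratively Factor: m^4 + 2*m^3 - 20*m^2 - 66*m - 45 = (m + 1)*(m^3 + m^2 - 21*m - 45) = (m + 1)*(m + 3)*(m^2 - 2*m - 15) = (m + 1)*(m + 3)^2*(m - 5)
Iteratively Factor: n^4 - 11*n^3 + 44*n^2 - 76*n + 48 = (n - 4)*(n^3 - 7*n^2 + 16*n - 12) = (n - 4)*(n - 2)*(n^2 - 5*n + 6) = (n - 4)*(n - 2)^2*(n - 3)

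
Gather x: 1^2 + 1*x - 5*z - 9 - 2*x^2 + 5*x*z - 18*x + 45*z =-2*x^2 + x*(5*z - 17) + 40*z - 8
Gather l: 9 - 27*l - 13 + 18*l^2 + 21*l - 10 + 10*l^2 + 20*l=28*l^2 + 14*l - 14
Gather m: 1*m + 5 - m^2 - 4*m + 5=-m^2 - 3*m + 10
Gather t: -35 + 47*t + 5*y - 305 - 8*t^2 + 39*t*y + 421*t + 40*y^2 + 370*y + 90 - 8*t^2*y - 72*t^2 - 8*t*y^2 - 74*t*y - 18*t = t^2*(-8*y - 80) + t*(-8*y^2 - 35*y + 450) + 40*y^2 + 375*y - 250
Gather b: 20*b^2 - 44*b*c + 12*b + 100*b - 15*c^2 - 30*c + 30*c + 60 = 20*b^2 + b*(112 - 44*c) - 15*c^2 + 60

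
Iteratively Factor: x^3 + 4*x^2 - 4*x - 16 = (x + 2)*(x^2 + 2*x - 8) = (x + 2)*(x + 4)*(x - 2)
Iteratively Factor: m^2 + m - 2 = (m - 1)*(m + 2)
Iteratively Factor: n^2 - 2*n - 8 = (n - 4)*(n + 2)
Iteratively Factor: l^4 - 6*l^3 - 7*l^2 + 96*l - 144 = (l - 4)*(l^3 - 2*l^2 - 15*l + 36) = (l - 4)*(l + 4)*(l^2 - 6*l + 9) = (l - 4)*(l - 3)*(l + 4)*(l - 3)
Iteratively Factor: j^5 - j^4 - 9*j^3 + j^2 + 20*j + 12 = (j - 3)*(j^4 + 2*j^3 - 3*j^2 - 8*j - 4) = (j - 3)*(j + 1)*(j^3 + j^2 - 4*j - 4) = (j - 3)*(j + 1)^2*(j^2 - 4) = (j - 3)*(j + 1)^2*(j + 2)*(j - 2)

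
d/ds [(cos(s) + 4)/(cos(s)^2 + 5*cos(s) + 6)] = (cos(s)^2 + 8*cos(s) + 14)*sin(s)/(cos(s)^2 + 5*cos(s) + 6)^2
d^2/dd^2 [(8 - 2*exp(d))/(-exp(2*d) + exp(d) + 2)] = 2*(exp(4*d) - 15*exp(3*d) + 24*exp(2*d) - 38*exp(d) + 12)*exp(d)/(exp(6*d) - 3*exp(5*d) - 3*exp(4*d) + 11*exp(3*d) + 6*exp(2*d) - 12*exp(d) - 8)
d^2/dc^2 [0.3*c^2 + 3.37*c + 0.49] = 0.600000000000000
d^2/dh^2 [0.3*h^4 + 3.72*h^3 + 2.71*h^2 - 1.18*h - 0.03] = 3.6*h^2 + 22.32*h + 5.42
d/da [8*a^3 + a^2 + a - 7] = 24*a^2 + 2*a + 1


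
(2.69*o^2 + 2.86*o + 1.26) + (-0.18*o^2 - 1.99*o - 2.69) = 2.51*o^2 + 0.87*o - 1.43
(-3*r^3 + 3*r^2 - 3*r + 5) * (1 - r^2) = 3*r^5 - 3*r^4 - 2*r^2 - 3*r + 5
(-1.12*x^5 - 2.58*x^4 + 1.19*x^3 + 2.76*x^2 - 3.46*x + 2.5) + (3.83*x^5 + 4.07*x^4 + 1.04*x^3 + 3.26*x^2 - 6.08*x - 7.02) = 2.71*x^5 + 1.49*x^4 + 2.23*x^3 + 6.02*x^2 - 9.54*x - 4.52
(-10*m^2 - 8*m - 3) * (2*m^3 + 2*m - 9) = -20*m^5 - 16*m^4 - 26*m^3 + 74*m^2 + 66*m + 27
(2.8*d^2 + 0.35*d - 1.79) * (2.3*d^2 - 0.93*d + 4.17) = 6.44*d^4 - 1.799*d^3 + 7.2335*d^2 + 3.1242*d - 7.4643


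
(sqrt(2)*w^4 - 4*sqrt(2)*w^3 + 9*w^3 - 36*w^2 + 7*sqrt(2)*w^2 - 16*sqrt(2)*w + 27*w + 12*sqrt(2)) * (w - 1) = sqrt(2)*w^5 - 5*sqrt(2)*w^4 + 9*w^4 - 45*w^3 + 11*sqrt(2)*w^3 - 23*sqrt(2)*w^2 + 63*w^2 - 27*w + 28*sqrt(2)*w - 12*sqrt(2)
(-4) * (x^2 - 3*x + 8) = -4*x^2 + 12*x - 32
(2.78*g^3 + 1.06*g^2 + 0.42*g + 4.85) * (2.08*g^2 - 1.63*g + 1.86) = 5.7824*g^5 - 2.3266*g^4 + 4.3166*g^3 + 11.375*g^2 - 7.1243*g + 9.021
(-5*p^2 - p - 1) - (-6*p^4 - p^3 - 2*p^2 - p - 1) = 6*p^4 + p^3 - 3*p^2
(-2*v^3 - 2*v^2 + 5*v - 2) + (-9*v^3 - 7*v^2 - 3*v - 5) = -11*v^3 - 9*v^2 + 2*v - 7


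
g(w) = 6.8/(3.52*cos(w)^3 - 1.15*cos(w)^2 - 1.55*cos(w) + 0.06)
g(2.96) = -2.36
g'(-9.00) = -5.67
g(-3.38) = -2.47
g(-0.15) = 8.44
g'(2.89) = 2.43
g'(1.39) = -195.77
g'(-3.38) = 2.26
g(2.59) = -4.18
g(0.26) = 10.23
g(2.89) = -2.50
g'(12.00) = -6303.79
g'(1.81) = -27.30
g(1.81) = 21.53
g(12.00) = 140.82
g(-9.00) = -3.17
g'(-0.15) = -10.17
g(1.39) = -28.88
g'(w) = 6.8*(10.56*sin(w)*cos(w)^2 - 2.3*sin(w)*cos(w) - 1.55*sin(w))/(3.52*cos(w)^3 - 1.15*cos(w)^2 - 1.55*cos(w) + 0.06)^2 = (71.808*cos(w)^2 - 15.64*cos(w) - 10.54)*sin(w)/(3.52*cos(w)^3 - 1.15*cos(w)^2 - 1.55*cos(w) + 0.06)^2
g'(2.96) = 1.62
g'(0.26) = 24.07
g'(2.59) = 10.84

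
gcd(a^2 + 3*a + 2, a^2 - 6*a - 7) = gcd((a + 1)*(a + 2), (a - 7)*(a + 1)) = a + 1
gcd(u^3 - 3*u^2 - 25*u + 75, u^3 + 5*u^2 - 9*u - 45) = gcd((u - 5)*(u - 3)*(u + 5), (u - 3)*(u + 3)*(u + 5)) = u^2 + 2*u - 15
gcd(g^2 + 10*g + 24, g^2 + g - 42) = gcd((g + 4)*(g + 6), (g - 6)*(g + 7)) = 1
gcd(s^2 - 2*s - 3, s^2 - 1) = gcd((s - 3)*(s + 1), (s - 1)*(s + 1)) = s + 1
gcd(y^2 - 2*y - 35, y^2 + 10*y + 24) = 1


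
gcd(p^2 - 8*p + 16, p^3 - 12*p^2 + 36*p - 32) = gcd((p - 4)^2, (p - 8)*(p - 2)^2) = 1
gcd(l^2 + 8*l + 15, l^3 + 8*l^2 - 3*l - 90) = l + 5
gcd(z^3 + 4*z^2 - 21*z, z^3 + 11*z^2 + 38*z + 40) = 1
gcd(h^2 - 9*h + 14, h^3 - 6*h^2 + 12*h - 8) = h - 2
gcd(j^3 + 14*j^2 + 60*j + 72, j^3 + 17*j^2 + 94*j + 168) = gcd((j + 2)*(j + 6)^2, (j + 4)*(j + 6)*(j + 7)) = j + 6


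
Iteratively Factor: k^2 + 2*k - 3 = (k - 1)*(k + 3)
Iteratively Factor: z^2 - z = (z)*(z - 1)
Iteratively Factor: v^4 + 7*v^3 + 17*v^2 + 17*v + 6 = (v + 1)*(v^3 + 6*v^2 + 11*v + 6) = (v + 1)^2*(v^2 + 5*v + 6) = (v + 1)^2*(v + 2)*(v + 3)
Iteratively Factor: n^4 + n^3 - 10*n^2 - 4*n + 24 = (n - 2)*(n^3 + 3*n^2 - 4*n - 12) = (n - 2)*(n + 3)*(n^2 - 4) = (n - 2)^2*(n + 3)*(n + 2)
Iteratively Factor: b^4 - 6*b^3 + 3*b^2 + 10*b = (b + 1)*(b^3 - 7*b^2 + 10*b) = (b - 2)*(b + 1)*(b^2 - 5*b) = (b - 5)*(b - 2)*(b + 1)*(b)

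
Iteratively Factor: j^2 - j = (j)*(j - 1)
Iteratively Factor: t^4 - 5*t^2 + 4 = (t + 2)*(t^3 - 2*t^2 - t + 2) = (t - 2)*(t + 2)*(t^2 - 1) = (t - 2)*(t - 1)*(t + 2)*(t + 1)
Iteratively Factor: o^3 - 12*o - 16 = (o - 4)*(o^2 + 4*o + 4) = (o - 4)*(o + 2)*(o + 2)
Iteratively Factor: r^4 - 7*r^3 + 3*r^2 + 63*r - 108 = (r - 3)*(r^3 - 4*r^2 - 9*r + 36) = (r - 3)^2*(r^2 - r - 12) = (r - 4)*(r - 3)^2*(r + 3)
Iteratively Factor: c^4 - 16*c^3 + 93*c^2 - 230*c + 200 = (c - 4)*(c^3 - 12*c^2 + 45*c - 50) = (c - 4)*(c - 2)*(c^2 - 10*c + 25) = (c - 5)*(c - 4)*(c - 2)*(c - 5)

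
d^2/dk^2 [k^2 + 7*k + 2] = 2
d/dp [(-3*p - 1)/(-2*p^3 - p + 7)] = (6*p^3 + 3*p - (3*p + 1)*(6*p^2 + 1) - 21)/(2*p^3 + p - 7)^2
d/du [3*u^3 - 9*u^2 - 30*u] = 9*u^2 - 18*u - 30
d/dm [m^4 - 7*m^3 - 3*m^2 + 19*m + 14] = 4*m^3 - 21*m^2 - 6*m + 19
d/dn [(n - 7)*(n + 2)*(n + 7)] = 3*n^2 + 4*n - 49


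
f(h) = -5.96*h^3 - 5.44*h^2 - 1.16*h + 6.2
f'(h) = -17.88*h^2 - 10.88*h - 1.16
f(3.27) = -264.16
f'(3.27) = -227.93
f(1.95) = -60.94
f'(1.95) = -90.36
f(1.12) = -10.30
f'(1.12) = -35.77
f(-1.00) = 7.88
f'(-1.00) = -8.16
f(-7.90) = 2614.37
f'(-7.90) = -1031.10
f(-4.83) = 556.46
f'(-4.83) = -365.73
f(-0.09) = 6.26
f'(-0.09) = -0.33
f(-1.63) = 19.45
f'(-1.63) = -30.93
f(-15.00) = 18914.60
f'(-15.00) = -3860.96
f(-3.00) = 121.64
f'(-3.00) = -129.44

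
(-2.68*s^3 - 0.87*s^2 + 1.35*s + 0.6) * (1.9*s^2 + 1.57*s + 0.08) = -5.092*s^5 - 5.8606*s^4 + 0.9847*s^3 + 3.1899*s^2 + 1.05*s + 0.048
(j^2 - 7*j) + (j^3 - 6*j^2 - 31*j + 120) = j^3 - 5*j^2 - 38*j + 120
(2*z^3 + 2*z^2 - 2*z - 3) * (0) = 0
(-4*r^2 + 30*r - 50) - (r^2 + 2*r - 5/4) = -5*r^2 + 28*r - 195/4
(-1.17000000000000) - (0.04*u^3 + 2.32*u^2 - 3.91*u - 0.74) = -0.04*u^3 - 2.32*u^2 + 3.91*u - 0.43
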